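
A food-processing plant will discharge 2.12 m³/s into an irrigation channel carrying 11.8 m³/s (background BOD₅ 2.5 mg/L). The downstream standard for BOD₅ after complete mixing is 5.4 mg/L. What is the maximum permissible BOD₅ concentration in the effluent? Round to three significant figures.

At the limit, (Qr·Cr + Qe·Cₑ)/(Qr + Qe) = 5.4:
Cₑ = (13.92·5.4 − 11.80·2.500) / 2.120 = 21.54 mg/L.

21.5 mg/L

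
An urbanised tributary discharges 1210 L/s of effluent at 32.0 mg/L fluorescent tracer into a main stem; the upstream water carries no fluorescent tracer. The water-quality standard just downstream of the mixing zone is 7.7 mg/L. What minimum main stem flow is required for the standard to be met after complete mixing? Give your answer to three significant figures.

3820 L/s

Set C_mix = 7.7: (Q·0 + 1210·32.00) / (Q + 1210) = 7.7
→ Q = 1210·(32.00 − 7.7)/(7.7 − 0) = 3819 L/s.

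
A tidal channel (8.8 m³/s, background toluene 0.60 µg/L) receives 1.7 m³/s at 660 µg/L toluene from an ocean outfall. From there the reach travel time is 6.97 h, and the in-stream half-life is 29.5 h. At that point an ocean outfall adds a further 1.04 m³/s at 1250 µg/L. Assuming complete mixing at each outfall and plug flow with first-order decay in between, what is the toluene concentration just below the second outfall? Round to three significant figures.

196 µg/L

Flow-weighted average: C = (8.800·0.6000 + 1.700·660.0) / 10.50 = 1127/10.50 = 107.4 µg/L; combined flow 10.50 m³/s.
Half-life 29.5 h → k = ln 2 / 29.5 = 0.02350 h⁻¹ = 0.5639 d⁻¹.
After decay, C = 107.4 × e^(−kt) = 107.4 × 0.8489 = 91.14 µg/L.
Second outfall: C = (10.50·91.14 + 1.040·1250)/11.54 = 195.6 µg/L.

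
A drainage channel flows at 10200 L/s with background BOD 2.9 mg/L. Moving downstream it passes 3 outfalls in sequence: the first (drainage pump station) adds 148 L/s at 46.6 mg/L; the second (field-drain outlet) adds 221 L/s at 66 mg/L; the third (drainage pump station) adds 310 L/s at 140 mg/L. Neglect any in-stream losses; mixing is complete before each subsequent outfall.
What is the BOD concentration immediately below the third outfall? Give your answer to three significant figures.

8.68 mg/L

Outfall 1: combined Q = 10350 L/s; C = (10200·2.900 + 148.0·46.60)/10350 = 3.525 mg/L.
Outfall 2: combined Q = 10570 L/s; C = (10350·3.525 + 221.0·66.00)/10570 = 4.831 mg/L.
Outfall 3: combined Q = 10880 L/s; C = (10570·4.831 + 310.0·140.0)/10880 = 8.683 mg/L.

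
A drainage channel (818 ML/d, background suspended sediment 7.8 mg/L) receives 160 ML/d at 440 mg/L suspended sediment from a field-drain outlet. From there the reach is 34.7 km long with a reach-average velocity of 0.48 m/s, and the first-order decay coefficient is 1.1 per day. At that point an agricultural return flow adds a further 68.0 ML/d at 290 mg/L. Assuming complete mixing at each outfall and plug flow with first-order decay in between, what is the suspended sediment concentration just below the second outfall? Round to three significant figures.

After mixing, C = (818.0·7.800 + 160.0·440.0) / 978.0 = 76780/978.0 = 78.51 mg/L; combined flow 978.0 ML/d.
Travel time t = 34.7·1000 / 0.48 = 72290 s = 20.08 h.
Applying C = C₀e^(−kt): 78.51 × 0.3984 = 31.27 mg/L.
At the second outfall, C = (978.0·31.27 + 68.00·290.0) / (978.0 + 68.00) = 48.09 mg/L.

48.1 mg/L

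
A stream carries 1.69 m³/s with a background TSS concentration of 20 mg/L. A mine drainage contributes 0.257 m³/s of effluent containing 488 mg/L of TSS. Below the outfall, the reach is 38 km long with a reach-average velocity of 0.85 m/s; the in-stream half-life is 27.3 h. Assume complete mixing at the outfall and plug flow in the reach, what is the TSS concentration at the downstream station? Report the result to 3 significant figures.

59.7 mg/L

Flow-weighted average: C = (1.690·20.00 + 0.2570·488.0) / 1.947 = 159.2/1.947 = 81.78 mg/L.
Travel time t = 38·1000 / 0.85 = 44710 s = 12.42 h.
Half-life 27.3 h → k = ln 2 / 27.3 = 0.02539 h⁻¹ = 0.6094 d⁻¹.
Applying C = C₀e^(−kt): 81.78 × 0.7296 = 59.66 mg/L.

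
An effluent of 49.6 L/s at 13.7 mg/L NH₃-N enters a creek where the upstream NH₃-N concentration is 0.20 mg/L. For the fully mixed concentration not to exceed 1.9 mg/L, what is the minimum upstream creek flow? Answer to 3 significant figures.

344 L/s

Set C_mix = 1.9: (Q·0.2000 + 49.60·13.70) / (Q + 49.60) = 1.9
→ Q = 49.60·(13.70 − 1.9)/(1.9 − 0.2000) = 344.3 L/s.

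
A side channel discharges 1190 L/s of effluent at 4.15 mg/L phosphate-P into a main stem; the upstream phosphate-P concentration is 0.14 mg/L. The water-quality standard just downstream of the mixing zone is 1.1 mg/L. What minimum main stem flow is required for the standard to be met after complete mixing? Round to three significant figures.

3780 L/s

Set C_mix = 1.1: (Q·0.1400 + 1190·4.150) / (Q + 1190) = 1.1
→ Q = 1190·(4.150 − 1.1)/(1.1 − 0.1400) = 3781 L/s.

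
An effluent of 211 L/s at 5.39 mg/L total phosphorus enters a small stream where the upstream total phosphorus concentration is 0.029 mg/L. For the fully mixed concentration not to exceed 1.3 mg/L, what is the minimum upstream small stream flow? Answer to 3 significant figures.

679 L/s

Set C_mix = 1.3: (Q·0.02900 + 211.0·5.390) / (Q + 211.0) = 1.3
→ Q = 211.0·(5.390 − 1.3)/(1.3 − 0.02900) = 679.0 L/s.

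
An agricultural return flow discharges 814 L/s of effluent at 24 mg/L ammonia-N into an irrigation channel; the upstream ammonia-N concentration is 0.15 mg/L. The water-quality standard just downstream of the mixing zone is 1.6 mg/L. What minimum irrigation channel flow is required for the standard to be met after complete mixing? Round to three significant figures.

12600 L/s

Set C_mix = 1.6: (Q·0.1500 + 814.0·24.00) / (Q + 814.0) = 1.6
→ Q = 814.0·(24.00 − 1.6)/(1.6 − 0.1500) = 12570 L/s.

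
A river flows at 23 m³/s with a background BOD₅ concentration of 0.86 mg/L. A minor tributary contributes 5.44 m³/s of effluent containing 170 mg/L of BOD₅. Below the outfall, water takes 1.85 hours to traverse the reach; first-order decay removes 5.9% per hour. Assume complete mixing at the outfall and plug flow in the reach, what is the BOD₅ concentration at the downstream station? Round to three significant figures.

29.7 mg/L

After mixing, C = (23.00·0.8600 + 5.440·170.0) / 28.44 = 944.6/28.44 = 33.21 mg/L.
5.9%/h lost → k = −ln(1 − 0.059) = 0.06081 h⁻¹.
Applying C = C₀e^(−kt): 33.21 × 0.8936 = 29.68 mg/L.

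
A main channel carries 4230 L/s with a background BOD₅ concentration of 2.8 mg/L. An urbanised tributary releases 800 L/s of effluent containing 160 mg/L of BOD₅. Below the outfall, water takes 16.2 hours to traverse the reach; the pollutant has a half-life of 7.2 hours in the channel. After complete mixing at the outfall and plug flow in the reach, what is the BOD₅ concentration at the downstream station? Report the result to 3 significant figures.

5.84 mg/L

Flow-weighted average: C = (4230·2.800 + 800.0·160.0) / 5030 = 139800/5030 = 27.80 mg/L.
Half-life 7.2 h → k = ln 2 / 7.2 = 0.09627 h⁻¹ = 2.310 d⁻¹.
Decay over the reach: 27.80·exp(−kt) = 27.80·0.2102 = 5.845 mg/L.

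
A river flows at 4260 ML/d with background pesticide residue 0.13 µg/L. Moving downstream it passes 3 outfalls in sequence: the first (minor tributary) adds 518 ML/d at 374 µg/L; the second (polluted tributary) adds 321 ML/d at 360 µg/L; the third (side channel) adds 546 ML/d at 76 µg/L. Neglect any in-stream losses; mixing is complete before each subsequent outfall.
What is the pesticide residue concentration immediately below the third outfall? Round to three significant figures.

After outfall 1: Q = 4260 + 518.0 = 4778 ML/d; C = (4260·0.1300 + 518.0·374.0)/4778 = 40.66 µg/L.
After outfall 2: Q = 4778 + 321.0 = 5099 ML/d; C = (4778·40.66 + 321.0·360.0)/5099 = 60.77 µg/L.
After outfall 3: Q = 5099 + 546.0 = 5645 ML/d; C = (5099·60.77 + 546.0·76.00)/5645 = 62.24 µg/L.

62.2 µg/L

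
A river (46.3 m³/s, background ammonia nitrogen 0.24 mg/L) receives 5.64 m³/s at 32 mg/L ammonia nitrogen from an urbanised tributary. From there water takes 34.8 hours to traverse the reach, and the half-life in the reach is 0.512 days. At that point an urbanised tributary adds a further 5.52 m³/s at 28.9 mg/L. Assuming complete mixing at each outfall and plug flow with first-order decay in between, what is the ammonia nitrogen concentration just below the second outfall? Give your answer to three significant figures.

Mass balance: C = (46.30·0.2400 + 5.640·32.00) / 51.94 = 191.6/51.94 = 3.689 mg/L; combined flow 51.94 m³/s.
Half-life 0.512 d → k = ln 2 / 0.512 = 1.354 d⁻¹.
Applying C = C₀e^(−kt): 3.689 × 0.1404 = 0.5180 mg/L.
At the second outfall, C = (51.94·0.5180 + 5.520·28.90) / (51.94 + 5.520) = 3.245 mg/L.

3.24 mg/L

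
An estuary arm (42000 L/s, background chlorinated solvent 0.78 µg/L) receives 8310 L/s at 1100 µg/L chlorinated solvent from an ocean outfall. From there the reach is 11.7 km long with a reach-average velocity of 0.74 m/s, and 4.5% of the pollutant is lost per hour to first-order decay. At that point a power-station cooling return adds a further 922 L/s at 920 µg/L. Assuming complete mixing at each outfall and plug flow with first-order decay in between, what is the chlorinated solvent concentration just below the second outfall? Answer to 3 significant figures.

Mass balance: C = (42000·0.7800 + 8310·1100) / 50310 = 9174000/50310 = 182.3 µg/L; combined flow 50310 L/s.
Travel time t = 11.7·1000 / 0.74 = 15810 s = 4.392 h.
4.5%/h lost → k = −ln(1 − 0.045) = 0.04604 h⁻¹.
Applying C = C₀e^(−kt): 182.3 × 0.8169 = 149.0 µg/L.
At the second outfall, C = (50310·149.0 + 922.0·920.0) / (50310 + 922.0) = 162.8 µg/L.

163 µg/L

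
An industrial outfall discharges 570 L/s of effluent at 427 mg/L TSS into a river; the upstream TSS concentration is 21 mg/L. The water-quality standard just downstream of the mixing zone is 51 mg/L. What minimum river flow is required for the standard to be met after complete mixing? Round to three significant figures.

7140 L/s

Set C_mix = 51: (Q·21.00 + 570.0·427.0) / (Q + 570.0) = 51
→ Q = 570.0·(427.0 − 51)/(51 − 21.00) = 7144 L/s.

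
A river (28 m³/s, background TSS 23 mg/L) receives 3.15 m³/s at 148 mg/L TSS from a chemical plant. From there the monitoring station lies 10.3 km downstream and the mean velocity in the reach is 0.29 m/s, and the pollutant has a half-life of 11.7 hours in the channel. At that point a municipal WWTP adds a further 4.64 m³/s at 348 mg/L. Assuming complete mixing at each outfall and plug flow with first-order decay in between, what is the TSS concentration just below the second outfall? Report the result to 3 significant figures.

62.4 mg/L

Mass balance: C = (28.00·23.00 + 3.150·148.0) / 31.15 = 1110/31.15 = 35.64 mg/L; combined flow 31.15 m³/s.
Travel time t = 10.3·1000 / 0.29 = 35520 s = 9.866 h.
Half-life 11.7 h → k = ln 2 / 11.7 = 0.05924 h⁻¹ = 1.422 d⁻¹.
After decay, C = 35.64 × e^(−kt) = 35.64 × 0.5574 = 19.87 mg/L.
Second outfall: C = (31.15·19.87 + 4.640·348.0)/35.79 = 62.41 mg/L.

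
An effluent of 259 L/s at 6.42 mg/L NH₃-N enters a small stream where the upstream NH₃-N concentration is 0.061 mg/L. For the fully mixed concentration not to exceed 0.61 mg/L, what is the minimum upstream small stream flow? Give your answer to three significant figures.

2740 L/s

Set C_mix = 0.61: (Q·0.06100 + 259.0·6.420) / (Q + 259.0) = 0.61
→ Q = 259.0·(6.420 − 0.61)/(0.61 − 0.06100) = 2741 L/s.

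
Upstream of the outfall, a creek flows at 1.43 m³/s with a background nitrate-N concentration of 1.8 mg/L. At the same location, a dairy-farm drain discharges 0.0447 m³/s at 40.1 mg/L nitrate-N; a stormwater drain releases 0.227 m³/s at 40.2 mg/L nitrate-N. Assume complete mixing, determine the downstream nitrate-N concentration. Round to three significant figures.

7.93 mg/L

Conservation of mass: C = (1.430·1.800 + 0.04470·40.10 + 0.2270·40.20) / 1.702 = 13.49/1.702 = 7.928 mg/L.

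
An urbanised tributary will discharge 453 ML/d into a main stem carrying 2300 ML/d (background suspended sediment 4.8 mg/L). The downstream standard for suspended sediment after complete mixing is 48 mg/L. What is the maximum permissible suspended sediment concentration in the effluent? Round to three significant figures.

At the limit, (Qr·Cr + Qe·Cₑ)/(Qr + Qe) = 48:
Cₑ = (2753·48 − 2300·4.800) / 453.0 = 267.3 mg/L.

267 mg/L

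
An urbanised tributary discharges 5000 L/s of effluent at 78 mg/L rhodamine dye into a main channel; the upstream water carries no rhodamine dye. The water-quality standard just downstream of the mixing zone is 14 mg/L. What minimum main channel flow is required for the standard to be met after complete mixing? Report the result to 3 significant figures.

22900 L/s

Set C_mix = 14: (Q·0 + 5000·78.00) / (Q + 5000) = 14
→ Q = 5000·(78.00 − 14)/(14 − 0) = 22860 L/s.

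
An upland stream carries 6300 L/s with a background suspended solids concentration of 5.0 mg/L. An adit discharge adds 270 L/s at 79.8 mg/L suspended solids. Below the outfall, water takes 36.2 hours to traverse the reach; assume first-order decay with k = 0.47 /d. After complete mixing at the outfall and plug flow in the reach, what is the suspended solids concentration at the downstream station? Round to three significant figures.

3.97 mg/L

After mixing, C = (6300·5.000 + 270.0·79.80) / 6570 = 53050/6570 = 8.074 mg/L.
First-order decay: C = 8.074·exp(−k·t) = 8.074·0.4922 = 3.974 mg/L.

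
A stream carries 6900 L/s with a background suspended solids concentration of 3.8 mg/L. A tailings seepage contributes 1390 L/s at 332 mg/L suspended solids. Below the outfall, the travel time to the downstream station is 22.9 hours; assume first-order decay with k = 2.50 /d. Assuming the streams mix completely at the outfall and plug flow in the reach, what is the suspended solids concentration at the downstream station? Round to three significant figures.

5.42 mg/L

Mass balance: C = (6900·3.800 + 1390·332.0) / 8290 = 487700/8290 = 58.83 mg/L.
First-order decay: C = 58.83·exp(−k·t) = 58.83·0.09205 = 5.415 mg/L.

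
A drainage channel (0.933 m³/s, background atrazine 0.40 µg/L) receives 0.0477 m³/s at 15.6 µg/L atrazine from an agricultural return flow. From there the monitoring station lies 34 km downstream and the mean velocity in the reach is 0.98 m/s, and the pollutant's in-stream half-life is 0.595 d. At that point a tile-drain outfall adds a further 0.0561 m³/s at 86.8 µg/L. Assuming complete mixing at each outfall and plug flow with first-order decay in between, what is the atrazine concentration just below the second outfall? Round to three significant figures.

Conservation of mass: C = (0.9330·0.4000 + 0.04770·15.60) / 0.9807 = 1.117/0.9807 = 1.139 µg/L; combined flow 0.9807 m³/s.
Travel time t = 34·1000 / 0.98 = 34690 s = 9.637 h.
Half-life 0.595 d → k = ln 2 / 0.595 = 1.165 d⁻¹.
Applying C = C₀e^(−kt): 1.139 × 0.6264 = 0.7136 µg/L.
Second outfall: C = (0.9807·0.7136 + 0.05610·86.80)/1.037 = 5.372 µg/L.

5.37 µg/L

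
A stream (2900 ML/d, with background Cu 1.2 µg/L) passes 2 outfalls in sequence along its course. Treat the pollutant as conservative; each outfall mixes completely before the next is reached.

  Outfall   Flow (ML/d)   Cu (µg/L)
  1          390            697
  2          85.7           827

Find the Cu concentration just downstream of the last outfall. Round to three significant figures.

103 µg/L

After outfall 1: Q = 2900 + 390.0 = 3290 ML/d; C = (2900·1.200 + 390.0·697.0)/3290 = 83.68 µg/L.
After outfall 2: Q = 3290 + 85.70 = 3376 ML/d; C = (3290·83.68 + 85.70·827.0)/3376 = 102.6 µg/L.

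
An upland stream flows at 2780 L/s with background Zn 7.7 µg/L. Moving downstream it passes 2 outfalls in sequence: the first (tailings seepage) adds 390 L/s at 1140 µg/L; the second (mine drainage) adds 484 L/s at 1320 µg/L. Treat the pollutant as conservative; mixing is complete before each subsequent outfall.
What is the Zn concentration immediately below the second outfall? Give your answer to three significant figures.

302 µg/L

After outfall 1: Q = 2780 + 390.0 = 3170 L/s; C = (2780·7.700 + 390.0·1140)/3170 = 147.0 µg/L.
After outfall 2: Q = 3170 + 484.0 = 3654 L/s; C = (3170·147.0 + 484.0·1320)/3654 = 302.4 µg/L.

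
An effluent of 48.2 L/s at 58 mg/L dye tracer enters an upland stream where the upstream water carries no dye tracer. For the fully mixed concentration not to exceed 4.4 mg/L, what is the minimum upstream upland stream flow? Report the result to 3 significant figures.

587 L/s

Set C_mix = 4.4: (Q·0 + 48.20·58.00) / (Q + 48.20) = 4.4
→ Q = 48.20·(58.00 − 4.4)/(4.4 − 0) = 587.2 L/s.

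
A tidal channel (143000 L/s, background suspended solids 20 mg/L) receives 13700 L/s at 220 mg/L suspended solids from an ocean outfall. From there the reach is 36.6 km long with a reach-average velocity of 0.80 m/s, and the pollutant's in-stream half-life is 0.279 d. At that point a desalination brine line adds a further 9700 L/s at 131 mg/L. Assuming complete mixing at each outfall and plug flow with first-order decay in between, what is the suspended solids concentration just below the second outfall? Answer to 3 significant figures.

Mixed concentration C = ΣQC/ΣQ = (143000·20.00 + 13700·220.0) / 156700 = 5874000/156700 = 37.49 mg/L; combined flow 156700 L/s.
Travel time t = 36.6·1000 / 0.80 = 45750 s = 12.71 h.
Half-life 0.279 d → k = ln 2 / 0.279 = 2.484 d⁻¹.
First-order decay: C = 37.49·exp(−k·t) = 37.49·0.2683 = 10.06 mg/L.
At the second outfall, C = (156700·10.06 + 9700·131.0) / (156700 + 9700) = 17.11 mg/L.

17.1 mg/L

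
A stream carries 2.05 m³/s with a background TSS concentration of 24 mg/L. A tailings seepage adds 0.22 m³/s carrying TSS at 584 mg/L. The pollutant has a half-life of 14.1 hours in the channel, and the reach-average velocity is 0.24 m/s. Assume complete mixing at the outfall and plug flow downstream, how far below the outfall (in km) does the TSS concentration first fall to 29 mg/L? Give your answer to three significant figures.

Conservation of mass: C = (2.050·24.00 + 0.2200·584.0) / 2.270 = 177.7/2.270 = 78.27 mg/L.
Half-life 14.1 h → k = ln 2 / 14.1 = 0.04916 h⁻¹ = 1.180 d⁻¹.
Set 78.27·exp(−k·t) = 29 → t = ln(78.27/29)/k = 72710 s = 20.20 h.
Distance = v·t = 0.24·72710 = 17450 m = 17.45 km.

17.5 km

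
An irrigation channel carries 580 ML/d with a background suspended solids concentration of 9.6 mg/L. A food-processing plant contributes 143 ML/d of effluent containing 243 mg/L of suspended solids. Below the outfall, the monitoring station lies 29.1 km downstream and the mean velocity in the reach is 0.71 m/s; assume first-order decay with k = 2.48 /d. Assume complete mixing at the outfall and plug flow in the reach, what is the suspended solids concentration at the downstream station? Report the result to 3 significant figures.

After mixing, C = (580.0·9.600 + 143.0·243.0) / 723.0 = 40320/723.0 = 55.76 mg/L.
Travel time t = 29.1·1000 / 0.71 = 40990 s = 11.38 h.
After decay, C = 55.76 × e^(−kt) = 55.76 × 0.3084 = 17.20 mg/L.

17.2 mg/L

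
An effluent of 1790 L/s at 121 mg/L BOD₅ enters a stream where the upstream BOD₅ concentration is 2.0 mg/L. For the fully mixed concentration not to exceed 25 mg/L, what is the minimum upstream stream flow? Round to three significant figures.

7470 L/s

Set C_mix = 25: (Q·2.000 + 1790·121.0) / (Q + 1790) = 25
→ Q = 1790·(121.0 − 25)/(25 − 2.000) = 7471 L/s.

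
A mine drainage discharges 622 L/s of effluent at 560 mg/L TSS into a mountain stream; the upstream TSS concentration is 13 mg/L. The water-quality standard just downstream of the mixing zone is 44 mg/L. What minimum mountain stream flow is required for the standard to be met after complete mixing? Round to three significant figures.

10400 L/s

Set C_mix = 44: (Q·13.00 + 622.0·560.0) / (Q + 622.0) = 44
→ Q = 622.0·(560.0 − 44)/(44 − 13.00) = 10350 L/s.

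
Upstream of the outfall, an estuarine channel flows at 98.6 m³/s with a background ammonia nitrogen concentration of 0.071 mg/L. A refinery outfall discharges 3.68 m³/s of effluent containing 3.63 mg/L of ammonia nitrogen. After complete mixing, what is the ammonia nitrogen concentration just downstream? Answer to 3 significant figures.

0.199 mg/L

Mixed concentration C = ΣQC/ΣQ = (98.60·0.07100 + 3.680·3.630) / 102.3 = 20.36/102.3 = 0.1991 mg/L.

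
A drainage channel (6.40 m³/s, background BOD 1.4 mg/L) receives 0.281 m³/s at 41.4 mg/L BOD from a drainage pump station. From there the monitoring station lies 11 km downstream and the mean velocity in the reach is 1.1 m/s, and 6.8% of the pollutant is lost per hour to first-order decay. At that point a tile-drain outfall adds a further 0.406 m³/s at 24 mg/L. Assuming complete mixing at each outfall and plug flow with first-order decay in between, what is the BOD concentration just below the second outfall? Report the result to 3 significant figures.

After mixing, C = (6.400·1.400 + 0.2810·41.40) / 6.681 = 20.59/6.681 = 3.082 mg/L; combined flow 6.681 m³/s.
Travel time t = 11·1000 / 1.1 = 10000 s = 2.778 h.
6.8%/h lost → k = −ln(1 − 0.068) = 0.07042 h⁻¹.
First-order decay: C = 3.082·exp(−k·t) = 3.082·0.8223 = 2.535 mg/L.
At the second outfall, C = (6.681·2.535 + 0.4060·24.00) / (6.681 + 0.4060) = 3.764 mg/L.

3.76 mg/L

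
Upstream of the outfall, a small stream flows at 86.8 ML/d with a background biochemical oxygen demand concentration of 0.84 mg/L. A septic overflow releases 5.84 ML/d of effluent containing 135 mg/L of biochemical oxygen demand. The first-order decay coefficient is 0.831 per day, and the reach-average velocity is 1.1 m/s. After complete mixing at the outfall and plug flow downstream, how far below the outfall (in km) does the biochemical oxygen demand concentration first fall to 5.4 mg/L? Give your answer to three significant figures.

Flow-weighted average: C = (86.80·0.8400 + 5.840·135.0) / 92.64 = 861.3/92.64 = 9.297 mg/L.
Set 9.297·exp(−k·t) = 5.4 → t = ln(9.297/5.4)/k = 56490 s = 15.69 h.
Distance = v·t = 1.1·56490 = 62140 m = 62.14 km.

62.1 km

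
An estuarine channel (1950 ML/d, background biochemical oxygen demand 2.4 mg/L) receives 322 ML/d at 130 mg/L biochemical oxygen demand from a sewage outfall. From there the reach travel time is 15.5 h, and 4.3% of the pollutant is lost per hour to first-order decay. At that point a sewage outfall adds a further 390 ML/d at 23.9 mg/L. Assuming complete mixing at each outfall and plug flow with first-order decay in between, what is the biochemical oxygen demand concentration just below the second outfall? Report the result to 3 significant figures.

12.3 mg/L

Conservation of mass: C = (1950·2.400 + 322.0·130.0) / 2272 = 46540/2272 = 20.48 mg/L; combined flow 2272 ML/d.
4.3%/h lost → k = −ln(1 − 0.043) = 0.04395 h⁻¹.
After decay, C = 20.48 × e^(−kt) = 20.48 × 0.5060 = 10.36 mg/L.
Second outfall: C = (2272·10.36 + 390.0·23.90)/2662 = 12.35 mg/L.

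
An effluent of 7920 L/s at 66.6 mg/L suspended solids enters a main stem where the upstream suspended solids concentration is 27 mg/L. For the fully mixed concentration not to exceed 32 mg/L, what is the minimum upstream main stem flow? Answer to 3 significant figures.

Set C_mix = 32: (Q·27.00 + 7920·66.60) / (Q + 7920) = 32
→ Q = 7920·(66.60 − 32)/(32 − 27.00) = 54810 L/s.

54800 L/s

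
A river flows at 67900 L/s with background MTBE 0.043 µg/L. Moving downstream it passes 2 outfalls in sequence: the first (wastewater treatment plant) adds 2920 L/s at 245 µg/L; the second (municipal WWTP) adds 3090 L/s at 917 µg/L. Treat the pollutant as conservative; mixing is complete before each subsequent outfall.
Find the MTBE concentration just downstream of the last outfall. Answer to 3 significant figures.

Outfall 1: combined Q = 70820 L/s; C = (67900·0.04300 + 2920·245.0)/70820 = 10.14 µg/L.
Outfall 2: combined Q = 73910 L/s; C = (70820·10.14 + 3090·917.0)/73910 = 48.06 µg/L.

48.1 µg/L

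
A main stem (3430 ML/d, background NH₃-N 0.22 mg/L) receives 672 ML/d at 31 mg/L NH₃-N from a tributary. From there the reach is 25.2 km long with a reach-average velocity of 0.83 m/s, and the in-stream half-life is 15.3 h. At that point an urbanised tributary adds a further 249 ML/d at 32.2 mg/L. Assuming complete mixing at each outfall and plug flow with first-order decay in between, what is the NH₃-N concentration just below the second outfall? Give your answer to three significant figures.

Mixed concentration C = ΣQC/ΣQ = (3430·0.2200 + 672.0·31.00) / 4102 = 21590/4102 = 5.262 mg/L; combined flow 4102 ML/d.
Travel time t = 25.2·1000 / 0.83 = 30360 s = 8.434 h.
Half-life 15.3 h → k = ln 2 / 15.3 = 0.04530 h⁻¹ = 1.087 d⁻¹.
First-order decay: C = 5.262·exp(−k·t) = 5.262·0.6824 = 3.591 mg/L.
Second outfall: C = (4102·3.591 + 249.0·32.20)/4351 = 5.229 mg/L.

5.23 mg/L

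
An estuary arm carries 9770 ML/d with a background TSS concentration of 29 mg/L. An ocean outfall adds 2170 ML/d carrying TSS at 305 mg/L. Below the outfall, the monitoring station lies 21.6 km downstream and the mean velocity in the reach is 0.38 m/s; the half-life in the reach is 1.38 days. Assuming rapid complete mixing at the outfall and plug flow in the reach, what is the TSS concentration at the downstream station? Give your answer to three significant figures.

56.9 mg/L

After mixing, C = (9770·29.00 + 2170·305.0) / 11940 = 945200/11940 = 79.16 mg/L.
Travel time t = 21.6·1000 / 0.38 = 56840 s = 15.79 h.
Half-life 1.38 d → k = ln 2 / 1.38 = 0.5023 d⁻¹.
Applying C = C₀e^(−kt): 79.16 × 0.7186 = 56.89 mg/L.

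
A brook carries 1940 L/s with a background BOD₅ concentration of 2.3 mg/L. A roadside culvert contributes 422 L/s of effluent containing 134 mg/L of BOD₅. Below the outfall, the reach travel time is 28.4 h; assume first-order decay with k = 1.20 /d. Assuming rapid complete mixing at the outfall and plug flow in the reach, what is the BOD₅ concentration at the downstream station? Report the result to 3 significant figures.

After mixing, C = (1940·2.300 + 422.0·134.0) / 2362 = 61010/2362 = 25.83 mg/L.
Decay over the reach: 25.83·exp(−kt) = 25.83·0.2417 = 6.243 mg/L.

6.24 mg/L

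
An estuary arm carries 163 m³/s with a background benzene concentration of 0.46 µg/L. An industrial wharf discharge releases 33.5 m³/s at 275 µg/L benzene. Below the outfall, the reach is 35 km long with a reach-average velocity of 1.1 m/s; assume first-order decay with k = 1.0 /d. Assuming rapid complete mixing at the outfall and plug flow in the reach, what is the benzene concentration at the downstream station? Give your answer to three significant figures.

Mixed concentration C = ΣQC/ΣQ = (163.0·0.4600 + 33.50·275.0) / 196.5 = 9287/196.5 = 47.26 µg/L.
Travel time t = 35·1000 / 1.1 = 31820 s = 8.838 h.
Decay over the reach: 47.26·exp(−kt) = 47.26·0.6919 = 32.70 µg/L.

32.7 µg/L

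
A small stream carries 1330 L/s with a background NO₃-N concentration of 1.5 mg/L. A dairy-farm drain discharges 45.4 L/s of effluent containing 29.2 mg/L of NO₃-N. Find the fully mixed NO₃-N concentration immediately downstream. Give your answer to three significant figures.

2.41 mg/L

Flow-weighted average: C = (1330·1.500 + 45.40·29.20) / 1375 = 3321/1375 = 2.414 mg/L.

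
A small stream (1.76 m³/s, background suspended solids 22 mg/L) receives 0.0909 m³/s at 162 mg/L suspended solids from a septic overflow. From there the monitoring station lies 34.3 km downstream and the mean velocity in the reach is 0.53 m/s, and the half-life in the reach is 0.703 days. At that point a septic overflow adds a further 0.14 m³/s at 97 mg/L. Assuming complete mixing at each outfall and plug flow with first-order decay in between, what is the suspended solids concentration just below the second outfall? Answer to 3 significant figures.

Mixed concentration C = ΣQC/ΣQ = (1.760·22.00 + 0.09090·162.0) / 1.851 = 53.45/1.851 = 28.88 mg/L; combined flow 1.851 m³/s.
Travel time t = 34.3·1000 / 0.53 = 64720 s = 17.98 h.
Half-life 0.703 d → k = ln 2 / 0.703 = 0.9860 d⁻¹.
First-order decay: C = 28.88·exp(−k·t) = 28.88·0.4778 = 13.80 mg/L.
Second outfall: C = (1.851·13.80 + 0.1400·97.00)/1.991 = 19.65 mg/L.

19.6 mg/L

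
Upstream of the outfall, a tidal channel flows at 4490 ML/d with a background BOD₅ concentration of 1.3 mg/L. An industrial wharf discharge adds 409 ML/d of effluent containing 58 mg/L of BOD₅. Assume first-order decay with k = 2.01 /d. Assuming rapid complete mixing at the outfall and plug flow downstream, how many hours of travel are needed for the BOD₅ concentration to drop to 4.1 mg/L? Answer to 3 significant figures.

4.61 h

Conservation of mass: C = (4490·1.300 + 409.0·58.00) / 4899 = 29560/4899 = 6.034 mg/L.
6.034·exp(−k·t) = 4.1 → t = ln(6.034/4.1)/k = 16610 s = 4.613 h.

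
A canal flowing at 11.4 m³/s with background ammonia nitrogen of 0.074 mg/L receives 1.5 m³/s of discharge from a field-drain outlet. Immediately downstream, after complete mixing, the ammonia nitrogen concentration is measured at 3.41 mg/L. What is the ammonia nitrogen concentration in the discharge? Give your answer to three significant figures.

28.8 mg/L

Mass balance: 11.40·0.07400 + 1.500·Cₑ = 12.90·3.410
→ Cₑ = (12.90·3.410 − 11.40·0.07400) / 1.500 = 28.76 mg/L.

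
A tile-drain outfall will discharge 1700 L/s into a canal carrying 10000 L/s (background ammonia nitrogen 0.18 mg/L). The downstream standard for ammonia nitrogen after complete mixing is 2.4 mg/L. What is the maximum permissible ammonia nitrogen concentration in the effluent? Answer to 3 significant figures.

At the limit, (Qr·Cr + Qe·Cₑ)/(Qr + Qe) = 2.4:
Cₑ = (11700·2.4 − 10000·0.1800) / 1700 = 15.46 mg/L.

15.5 mg/L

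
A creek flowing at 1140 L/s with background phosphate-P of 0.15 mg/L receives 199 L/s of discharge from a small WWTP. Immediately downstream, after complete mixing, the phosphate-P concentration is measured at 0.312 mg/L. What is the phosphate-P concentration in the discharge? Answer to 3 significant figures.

1.24 mg/L

Mass balance: 1140·0.1500 + 199.0·Cₑ = 1339·0.3120
→ Cₑ = (1339·0.3120 − 1140·0.1500) / 199.0 = 1.240 mg/L.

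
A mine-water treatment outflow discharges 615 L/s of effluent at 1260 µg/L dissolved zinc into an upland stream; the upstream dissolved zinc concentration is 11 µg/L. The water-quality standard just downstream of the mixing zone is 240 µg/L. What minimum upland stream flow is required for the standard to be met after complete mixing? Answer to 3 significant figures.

Set C_mix = 240: (Q·11.00 + 615.0·1260) / (Q + 615.0) = 240
→ Q = 615.0·(1260 − 240)/(240 − 11.00) = 2739 L/s.

2740 L/s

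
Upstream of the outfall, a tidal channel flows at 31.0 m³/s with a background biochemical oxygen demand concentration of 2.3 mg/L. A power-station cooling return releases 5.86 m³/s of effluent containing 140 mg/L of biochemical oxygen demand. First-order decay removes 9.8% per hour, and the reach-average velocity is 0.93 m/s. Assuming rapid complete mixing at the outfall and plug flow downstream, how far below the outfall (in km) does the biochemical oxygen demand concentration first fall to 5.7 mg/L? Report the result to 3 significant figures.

46.9 km

Flow-weighted average: C = (31.00·2.300 + 5.860·140.0) / 36.86 = 891.7/36.86 = 24.19 mg/L.
9.8%/h lost → k = −ln(1 − 0.098) = 0.1031 h⁻¹.
Set 24.19·exp(−k·t) = 5.7 → t = ln(24.19/5.7)/k = 50450 s = 14.02 h.
Distance = v·t = 0.93·50450 = 46920 m = 46.92 km.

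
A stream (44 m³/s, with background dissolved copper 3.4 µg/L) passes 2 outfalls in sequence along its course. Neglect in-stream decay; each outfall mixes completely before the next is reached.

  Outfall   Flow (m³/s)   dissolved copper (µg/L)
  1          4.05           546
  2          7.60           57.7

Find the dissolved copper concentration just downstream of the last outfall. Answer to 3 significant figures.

50.3 µg/L

Below outfall 1: Q → 48.05 m³/s, C = (44.00·3.400 + 4.050·546.0)/48.05 = 49.13 µg/L.
Below outfall 2: Q → 55.65 m³/s, C = (48.05·49.13 + 7.600·57.70)/55.65 = 50.30 µg/L.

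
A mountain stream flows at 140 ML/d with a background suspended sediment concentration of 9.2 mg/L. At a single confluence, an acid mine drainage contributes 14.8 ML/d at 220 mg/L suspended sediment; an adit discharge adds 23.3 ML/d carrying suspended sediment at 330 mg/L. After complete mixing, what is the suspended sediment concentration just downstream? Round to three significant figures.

68.7 mg/L

Flow-weighted average: C = (140.0·9.200 + 14.80·220.0 + 23.30·330.0) / 178.1 = 12230/178.1 = 68.69 mg/L.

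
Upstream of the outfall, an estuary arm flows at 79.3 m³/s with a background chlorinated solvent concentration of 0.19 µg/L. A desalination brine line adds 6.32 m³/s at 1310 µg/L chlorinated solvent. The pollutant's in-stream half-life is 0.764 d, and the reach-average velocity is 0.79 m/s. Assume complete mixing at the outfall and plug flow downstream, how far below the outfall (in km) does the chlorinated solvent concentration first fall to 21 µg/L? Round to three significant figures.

After mixing, C = (79.30·0.1900 + 6.320·1310) / 85.62 = 8294/85.62 = 96.87 µg/L.
Half-life 0.764 d → k = ln 2 / 0.764 = 0.9073 d⁻¹.
Set 96.87·exp(−k·t) = 21 → t = ln(96.87/21)/k = 145600 s = 40.44 h.
Distance = v·t = 0.79·145600 = 115000 m = 115.0 km.

115 km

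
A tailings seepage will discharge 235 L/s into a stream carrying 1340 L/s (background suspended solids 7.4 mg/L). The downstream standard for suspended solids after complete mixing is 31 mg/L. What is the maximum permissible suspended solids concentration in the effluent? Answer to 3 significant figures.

166 mg/L

At the limit, (Qr·Cr + Qe·Cₑ)/(Qr + Qe) = 31:
Cₑ = (1575·31 − 1340·7.400) / 235.0 = 165.6 mg/L.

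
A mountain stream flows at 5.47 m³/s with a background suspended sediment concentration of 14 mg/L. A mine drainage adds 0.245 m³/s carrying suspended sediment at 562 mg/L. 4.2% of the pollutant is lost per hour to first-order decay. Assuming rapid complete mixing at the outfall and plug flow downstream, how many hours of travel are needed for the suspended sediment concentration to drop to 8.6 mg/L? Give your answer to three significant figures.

Mass balance: C = (5.470·14.00 + 0.2450·562.0) / 5.715 = 214.3/5.715 = 37.49 mg/L.
4.2%/h lost → k = −ln(1 − 0.042) = 0.04291 h⁻¹.
37.49·exp(−k·t) = 8.6 → t = ln(37.49/8.6)/k = 123500 s = 34.32 h.

34.3 h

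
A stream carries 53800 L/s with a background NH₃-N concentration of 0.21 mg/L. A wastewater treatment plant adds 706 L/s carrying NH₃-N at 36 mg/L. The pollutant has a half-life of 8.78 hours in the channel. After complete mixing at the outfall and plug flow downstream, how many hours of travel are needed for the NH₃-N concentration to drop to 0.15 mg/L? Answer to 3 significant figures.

After mixing, C = (53800·0.2100 + 706.0·36.00) / 54510 = 36710/54510 = 0.6736 mg/L.
Half-life 8.78 h → k = ln 2 / 8.78 = 0.07895 h⁻¹ = 1.895 d⁻¹.
0.6736·exp(−k·t) = 0.15 → t = ln(0.6736/0.15)/k = 68490 s = 19.03 h.

19.0 h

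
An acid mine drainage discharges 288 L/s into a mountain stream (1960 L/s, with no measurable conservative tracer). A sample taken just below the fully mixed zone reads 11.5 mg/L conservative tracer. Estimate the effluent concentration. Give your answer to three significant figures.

89.8 mg/L

Mass balance: 1960·0 + 288.0·Cₑ = 2248·11.50
→ Cₑ = (2248·11.50 − 1960·0) / 288.0 = 89.76 mg/L.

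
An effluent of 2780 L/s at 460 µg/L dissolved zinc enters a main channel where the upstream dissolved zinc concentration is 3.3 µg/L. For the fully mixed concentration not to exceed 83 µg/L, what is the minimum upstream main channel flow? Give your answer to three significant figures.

Set C_mix = 83: (Q·3.300 + 2780·460.0) / (Q + 2780) = 83
→ Q = 2780·(460.0 − 83)/(83 − 3.300) = 13150 L/s.

13200 L/s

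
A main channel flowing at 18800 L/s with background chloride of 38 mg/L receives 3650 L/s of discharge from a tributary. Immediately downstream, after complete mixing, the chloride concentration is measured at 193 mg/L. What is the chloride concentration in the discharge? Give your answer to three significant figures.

991 mg/L

Mass balance: 18800·38.00 + 3650·Cₑ = 22450·193.0
→ Cₑ = (22450·193.0 − 18800·38.00) / 3650 = 991.4 mg/L.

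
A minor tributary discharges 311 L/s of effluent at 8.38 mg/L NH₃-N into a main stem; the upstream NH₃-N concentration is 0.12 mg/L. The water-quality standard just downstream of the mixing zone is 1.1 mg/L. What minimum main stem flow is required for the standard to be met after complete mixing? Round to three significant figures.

2310 L/s

Set C_mix = 1.1: (Q·0.1200 + 311.0·8.380) / (Q + 311.0) = 1.1
→ Q = 311.0·(8.380 − 1.1)/(1.1 − 0.1200) = 2310 L/s.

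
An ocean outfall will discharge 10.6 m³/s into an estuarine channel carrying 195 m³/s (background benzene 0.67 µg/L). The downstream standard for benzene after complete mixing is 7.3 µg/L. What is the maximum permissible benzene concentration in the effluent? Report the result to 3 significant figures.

At the limit, (Qr·Cr + Qe·Cₑ)/(Qr + Qe) = 7.3:
Cₑ = (205.6·7.3 − 195.0·0.6700) / 10.60 = 129.3 µg/L.

129 µg/L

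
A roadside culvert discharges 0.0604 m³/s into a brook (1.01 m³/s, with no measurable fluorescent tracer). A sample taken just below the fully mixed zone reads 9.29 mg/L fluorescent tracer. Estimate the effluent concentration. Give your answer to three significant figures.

Mass balance: 1.010·0 + 0.06040·Cₑ = 1.070·9.290
→ Cₑ = (1.070·9.290 − 1.010·0) / 0.06040 = 164.6 mg/L.

165 mg/L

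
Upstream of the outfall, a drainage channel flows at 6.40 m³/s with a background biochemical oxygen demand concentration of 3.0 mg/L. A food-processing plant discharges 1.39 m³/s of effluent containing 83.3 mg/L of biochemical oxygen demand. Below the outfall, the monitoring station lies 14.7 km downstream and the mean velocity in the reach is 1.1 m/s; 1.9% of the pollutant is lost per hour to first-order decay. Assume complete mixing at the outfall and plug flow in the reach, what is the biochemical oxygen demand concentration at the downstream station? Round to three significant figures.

Flow-weighted average: C = (6.400·3.000 + 1.390·83.30) / 7.790 = 135.0/7.790 = 17.33 mg/L.
Travel time t = 14.7·1000 / 1.1 = 13360 s = 3.712 h.
1.9%/h lost → k = −ln(1 − 0.019) = 0.01918 h⁻¹.
Applying C = C₀e^(−kt): 17.33 × 0.9313 = 16.14 mg/L.

16.1 mg/L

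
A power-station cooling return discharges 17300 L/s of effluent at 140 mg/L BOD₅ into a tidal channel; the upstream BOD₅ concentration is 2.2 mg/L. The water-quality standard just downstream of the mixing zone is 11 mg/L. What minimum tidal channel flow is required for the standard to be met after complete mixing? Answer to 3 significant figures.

Set C_mix = 11: (Q·2.200 + 17300·140.0) / (Q + 17300) = 11
→ Q = 17300·(140.0 − 11)/(11 − 2.200) = 253600 L/s.

254000 L/s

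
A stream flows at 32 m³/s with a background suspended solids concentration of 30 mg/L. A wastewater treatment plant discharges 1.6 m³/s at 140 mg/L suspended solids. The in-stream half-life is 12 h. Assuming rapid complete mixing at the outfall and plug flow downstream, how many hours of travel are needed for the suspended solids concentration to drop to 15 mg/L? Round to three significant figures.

14.8 h

Mixed concentration C = ΣQC/ΣQ = (32.00·30.00 + 1.600·140.0) / 33.60 = 1184/33.60 = 35.24 mg/L.
Half-life 12 h → k = ln 2 / 12 = 0.05776 h⁻¹ = 1.386 d⁻¹.
35.24·exp(−k·t) = 15 → t = ln(35.24/15)/k = 53230 s = 14.79 h.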